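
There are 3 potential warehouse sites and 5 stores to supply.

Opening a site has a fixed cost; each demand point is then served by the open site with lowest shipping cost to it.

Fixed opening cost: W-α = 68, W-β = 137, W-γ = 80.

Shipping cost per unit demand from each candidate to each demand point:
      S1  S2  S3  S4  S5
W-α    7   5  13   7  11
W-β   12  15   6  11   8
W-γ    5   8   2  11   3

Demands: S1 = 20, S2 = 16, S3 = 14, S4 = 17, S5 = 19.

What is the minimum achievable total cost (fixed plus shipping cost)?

532

Open {W-α, W-γ}: assign each demand point to its cheapest open site.
  S1→W-γ 20×5=100, S2→W-α 16×5=80, S3→W-γ 14×2=28, S4→W-α 17×7=119, S5→W-γ 19×3=57
  shipping cost 384, fixed 148 → total 532.
Compare {W-γ}: shipping cost 500 + fixed 80 = 580.
Compare {W-α, W-β, W-γ}: shipping cost 384 + fixed 285 = 669.
Compare {W-β, W-γ}: shipping cost 500 + fixed 217 = 717.
All other subsets cost ≥ 580. Minimum total cost: 532.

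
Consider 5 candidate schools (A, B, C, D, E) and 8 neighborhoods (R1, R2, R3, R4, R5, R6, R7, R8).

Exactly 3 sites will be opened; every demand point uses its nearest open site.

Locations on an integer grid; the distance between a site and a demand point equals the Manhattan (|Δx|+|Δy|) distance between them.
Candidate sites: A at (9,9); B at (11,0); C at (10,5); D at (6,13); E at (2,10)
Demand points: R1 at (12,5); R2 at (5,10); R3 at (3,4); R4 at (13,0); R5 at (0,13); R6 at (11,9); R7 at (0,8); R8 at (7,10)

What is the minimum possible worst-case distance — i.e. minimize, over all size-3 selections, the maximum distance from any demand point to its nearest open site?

7

Open {A, B, E}.
  Farthest demand point is R3 at distance 7 (to E); all others are ≤ 7.
With {B, C, E} the worst case is 7.
With {A, C, E} the worst case is 8.
No size-3 selection achieves below 7.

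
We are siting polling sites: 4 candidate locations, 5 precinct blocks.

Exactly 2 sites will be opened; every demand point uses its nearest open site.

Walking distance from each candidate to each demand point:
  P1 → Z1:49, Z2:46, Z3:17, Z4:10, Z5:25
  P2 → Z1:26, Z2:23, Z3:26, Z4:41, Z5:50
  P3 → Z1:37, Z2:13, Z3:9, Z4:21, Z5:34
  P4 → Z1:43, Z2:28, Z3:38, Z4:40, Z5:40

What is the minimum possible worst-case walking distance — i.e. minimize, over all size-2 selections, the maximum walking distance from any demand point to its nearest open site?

26

Open {P1, P2}.
  Farthest demand point is Z1 at walking distance 26 (to P2); all others are ≤ 26.
With {P2, P3} the worst case is 34.
With {P1, P3} the worst case is 37.
No size-2 selection achieves below 26.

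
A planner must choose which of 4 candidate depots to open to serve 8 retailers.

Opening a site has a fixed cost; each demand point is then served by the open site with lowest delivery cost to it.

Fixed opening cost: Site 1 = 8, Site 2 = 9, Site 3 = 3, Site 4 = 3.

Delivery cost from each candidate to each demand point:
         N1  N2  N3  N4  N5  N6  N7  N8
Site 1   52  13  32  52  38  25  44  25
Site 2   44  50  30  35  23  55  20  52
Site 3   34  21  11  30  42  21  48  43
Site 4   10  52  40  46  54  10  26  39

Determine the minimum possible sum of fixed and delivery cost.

165

Open {Site 1, Site 2, Site 3, Site 4}: assign each demand point to its cheapest open site.
  N1→Site 4 10, N2→Site 1 13, N3→Site 3 11, N4→Site 3 30, N5→Site 2 23, N6→Site 4 10, N7→Site 2 20, N8→Site 1 25
  delivery cost 142, fixed 23 → total 165.
Compare {Site 1, Site 3, Site 4}: delivery cost 163 + fixed 14 = 177.
Compare {Site 2, Site 3, Site 4}: delivery cost 164 + fixed 15 = 179.
Compare {Site 1, Site 2, Site 4}: delivery cost 166 + fixed 20 = 186.
All other subsets cost ≥ 177. Minimum total cost: 165.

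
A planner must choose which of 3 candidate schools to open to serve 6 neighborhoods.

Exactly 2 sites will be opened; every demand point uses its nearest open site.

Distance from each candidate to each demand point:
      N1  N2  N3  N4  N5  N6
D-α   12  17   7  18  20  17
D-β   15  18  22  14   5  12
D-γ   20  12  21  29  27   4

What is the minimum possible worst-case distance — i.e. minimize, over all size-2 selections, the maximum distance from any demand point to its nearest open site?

17

Open {D-α, D-β}.
  Farthest demand point is N2 at distance 17 (to D-α); all others are ≤ 17.
With {D-α, D-γ} the worst case is 20.
With {D-β, D-γ} the worst case is 21.
No size-2 selection achieves below 17.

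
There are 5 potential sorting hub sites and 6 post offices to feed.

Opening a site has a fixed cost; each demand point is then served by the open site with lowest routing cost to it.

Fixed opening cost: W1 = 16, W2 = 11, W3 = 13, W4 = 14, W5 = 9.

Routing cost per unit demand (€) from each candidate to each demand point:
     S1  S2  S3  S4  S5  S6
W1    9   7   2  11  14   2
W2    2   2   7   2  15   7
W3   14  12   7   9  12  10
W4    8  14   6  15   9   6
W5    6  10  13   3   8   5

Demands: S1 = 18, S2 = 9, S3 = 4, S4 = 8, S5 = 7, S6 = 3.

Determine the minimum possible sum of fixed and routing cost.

176

Open {W1, W2, W5}: assign each demand point to its cheapest open site.
  S1→W2 18×2=36, S2→W2 9×2=18, S3→W1 4×2=8, S4→W2 8×2=16, S5→W5 7×8=56, S6→W1 3×2=6
  routing cost 140, fixed 36 → total 176.
Compare {W1, W2, W4}: routing cost 147 + fixed 41 = 188.
Compare {W2, W5}: routing cost 169 + fixed 20 = 189.
Compare {W1, W2, W3, W5}: routing cost 140 + fixed 49 = 189.
All other subsets cost ≥ 188. Minimum total cost: 176.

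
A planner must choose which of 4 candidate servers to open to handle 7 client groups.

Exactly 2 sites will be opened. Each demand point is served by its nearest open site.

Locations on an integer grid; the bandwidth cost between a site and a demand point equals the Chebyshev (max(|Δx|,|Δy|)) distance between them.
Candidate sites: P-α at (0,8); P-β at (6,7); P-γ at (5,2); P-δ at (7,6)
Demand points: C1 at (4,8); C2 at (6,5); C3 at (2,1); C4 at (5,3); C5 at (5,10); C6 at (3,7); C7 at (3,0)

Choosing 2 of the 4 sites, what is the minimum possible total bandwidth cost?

Open {P-β, P-γ}.
  C1→P-β 2, C2→P-β 2, C3→P-γ 3, C4→P-γ 1, C5→P-β 3, C6→P-β 3, C7→P-γ 2  ⇒ total 16.
Compare {P-γ, P-δ}: total 18.
Compare {P-α, P-γ}: total 21.
No size-2 selection does better; minimum is 16.

16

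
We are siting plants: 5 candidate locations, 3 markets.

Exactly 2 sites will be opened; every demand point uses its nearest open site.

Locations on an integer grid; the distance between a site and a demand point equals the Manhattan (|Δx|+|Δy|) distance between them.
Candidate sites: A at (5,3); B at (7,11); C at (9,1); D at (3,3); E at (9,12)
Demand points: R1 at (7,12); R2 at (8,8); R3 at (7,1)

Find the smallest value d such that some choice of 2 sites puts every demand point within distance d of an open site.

4

Open {A, B}.
  Farthest demand point is R2 at distance 4 (to B); all others are ≤ 4.
With {B, C} the worst case is 4.
With {A, E} the worst case is 5.
No size-2 selection achieves below 4.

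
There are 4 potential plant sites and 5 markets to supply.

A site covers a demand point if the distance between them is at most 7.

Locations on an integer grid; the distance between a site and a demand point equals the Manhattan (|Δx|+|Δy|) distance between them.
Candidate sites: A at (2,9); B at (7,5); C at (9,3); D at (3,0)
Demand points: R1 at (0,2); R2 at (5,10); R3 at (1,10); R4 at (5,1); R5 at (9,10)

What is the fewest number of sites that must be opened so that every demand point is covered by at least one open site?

Coverage sets (demand points within 7 of each site):
  A: {R2, R3}
  B: {R2, R4, R5}
  C: {R4, R5}
  D: {R1, R4}
No 2 sites suffice: every size-2 union leaves at least one demand point uncovered.
But {A, B, D} covers everything, so the minimum is 3.

3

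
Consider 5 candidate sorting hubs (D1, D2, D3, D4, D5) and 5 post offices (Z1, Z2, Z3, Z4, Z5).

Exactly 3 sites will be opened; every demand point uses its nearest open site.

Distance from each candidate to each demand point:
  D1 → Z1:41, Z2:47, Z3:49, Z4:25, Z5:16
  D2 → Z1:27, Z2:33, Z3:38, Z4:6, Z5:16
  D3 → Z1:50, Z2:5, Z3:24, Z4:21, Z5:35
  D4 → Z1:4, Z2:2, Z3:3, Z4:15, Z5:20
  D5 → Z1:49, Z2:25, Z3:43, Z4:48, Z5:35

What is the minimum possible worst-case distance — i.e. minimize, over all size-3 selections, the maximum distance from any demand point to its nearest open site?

16

Open {D1, D2, D4}.
  Farthest demand point is Z5 at distance 16 (to D1); all others are ≤ 16.
With {D1, D3, D4} the worst case is 16.
With {D1, D4, D5} the worst case is 16.
No size-3 selection achieves below 16.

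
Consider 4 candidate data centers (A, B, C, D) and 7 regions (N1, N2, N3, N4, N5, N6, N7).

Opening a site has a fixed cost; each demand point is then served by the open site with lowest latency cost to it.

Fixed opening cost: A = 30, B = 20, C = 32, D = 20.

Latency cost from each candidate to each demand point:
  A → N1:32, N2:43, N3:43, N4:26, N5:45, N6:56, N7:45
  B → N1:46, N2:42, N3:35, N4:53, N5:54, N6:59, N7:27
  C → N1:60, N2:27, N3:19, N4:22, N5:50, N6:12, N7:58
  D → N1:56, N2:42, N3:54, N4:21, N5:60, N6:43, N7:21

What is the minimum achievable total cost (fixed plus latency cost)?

255

Open {B, C}: assign each demand point to its cheapest open site.
  N1→B 46, N2→C 27, N3→C 19, N4→C 22, N5→C 50, N6→C 12, N7→B 27
  latency cost 203, fixed 52 → total 255.
Compare {C, D}: latency cost 206 + fixed 52 = 258.
Compare {A, C, D}: latency cost 177 + fixed 82 = 259.
Compare {A, C}: latency cost 202 + fixed 62 = 264.
All other subsets cost ≥ 258. Minimum total cost: 255.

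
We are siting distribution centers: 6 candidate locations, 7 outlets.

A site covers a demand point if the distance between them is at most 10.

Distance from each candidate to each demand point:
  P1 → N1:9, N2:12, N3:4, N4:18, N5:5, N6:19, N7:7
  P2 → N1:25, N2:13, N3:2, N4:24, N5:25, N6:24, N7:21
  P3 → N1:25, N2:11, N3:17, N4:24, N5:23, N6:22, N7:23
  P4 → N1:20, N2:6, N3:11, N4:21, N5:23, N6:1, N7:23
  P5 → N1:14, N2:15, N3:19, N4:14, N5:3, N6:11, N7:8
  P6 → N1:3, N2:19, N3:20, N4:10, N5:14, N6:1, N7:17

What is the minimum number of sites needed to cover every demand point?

Coverage sets (demand points within 10 of each site):
  P1: {N1, N3, N5, N7}
  P2: {N3}
  P3: {}
  P4: {N2, N6}
  P5: {N5, N7}
  P6: {N1, N4, N6}
No 2 sites suffice: every size-2 union leaves at least one demand point uncovered.
But {P1, P4, P6} covers everything, so the minimum is 3.

3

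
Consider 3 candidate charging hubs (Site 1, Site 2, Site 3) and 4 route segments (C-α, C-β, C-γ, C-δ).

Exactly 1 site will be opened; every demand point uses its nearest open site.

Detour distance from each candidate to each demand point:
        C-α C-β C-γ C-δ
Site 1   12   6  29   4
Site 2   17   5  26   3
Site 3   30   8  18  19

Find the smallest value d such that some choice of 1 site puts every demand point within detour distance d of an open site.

26

Open {Site 2}.
  Farthest demand point is C-γ at detour distance 26 (to Site 2); all others are ≤ 26.
With {Site 1} the worst case is 29.
With {Site 3} the worst case is 30.
No size-1 selection achieves below 26.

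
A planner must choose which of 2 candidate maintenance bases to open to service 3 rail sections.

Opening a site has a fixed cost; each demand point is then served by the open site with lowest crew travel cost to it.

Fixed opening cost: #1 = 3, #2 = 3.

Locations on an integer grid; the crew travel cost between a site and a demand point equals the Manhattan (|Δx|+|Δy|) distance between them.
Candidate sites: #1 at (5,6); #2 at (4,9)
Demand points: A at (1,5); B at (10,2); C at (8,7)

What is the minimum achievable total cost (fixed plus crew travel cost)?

21

Open {#1}: assign each demand point to its cheapest open site.
  A→#1 5, B→#1 9, C→#1 4
  crew travel cost 18, fixed 3 → total 21.
Compare {#1, #2}: crew travel cost 18 + fixed 6 = 24.
Compare {#2}: crew travel cost 26 + fixed 3 = 29.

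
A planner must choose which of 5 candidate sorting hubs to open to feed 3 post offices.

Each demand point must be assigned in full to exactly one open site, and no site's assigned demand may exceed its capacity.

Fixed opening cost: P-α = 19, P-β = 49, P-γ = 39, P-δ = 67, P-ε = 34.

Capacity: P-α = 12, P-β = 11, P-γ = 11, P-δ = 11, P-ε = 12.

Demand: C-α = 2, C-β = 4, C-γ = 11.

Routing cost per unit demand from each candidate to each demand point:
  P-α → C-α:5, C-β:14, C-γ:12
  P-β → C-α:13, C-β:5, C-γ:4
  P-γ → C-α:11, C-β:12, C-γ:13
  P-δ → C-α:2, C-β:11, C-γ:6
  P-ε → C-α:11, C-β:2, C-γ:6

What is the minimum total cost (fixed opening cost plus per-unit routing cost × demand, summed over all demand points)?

Open {P-β, P-ε}; cheapest assignment that respects the capacities:
  P-β (cap 11, load 11): C-γ — cost 11×4 = 44
  P-ε (cap 12, load 6): C-α, C-β — cost 2×11 + 4×2 = 30
  Shipping 74, fixed 83 → total 157.
  Any other capacity-feasible assignment to {P-β, P-ε} ships for at least 74.
Compare {P-α, P-β, P-ε}: its best feasible assignment gives total 164.
Compare {P-α, P-β}: its best feasible assignment gives total 178.
Every other set of open sites that can feasibly serve all demand totals ≥ 164 even under its best assignment. Minimum: 157.

157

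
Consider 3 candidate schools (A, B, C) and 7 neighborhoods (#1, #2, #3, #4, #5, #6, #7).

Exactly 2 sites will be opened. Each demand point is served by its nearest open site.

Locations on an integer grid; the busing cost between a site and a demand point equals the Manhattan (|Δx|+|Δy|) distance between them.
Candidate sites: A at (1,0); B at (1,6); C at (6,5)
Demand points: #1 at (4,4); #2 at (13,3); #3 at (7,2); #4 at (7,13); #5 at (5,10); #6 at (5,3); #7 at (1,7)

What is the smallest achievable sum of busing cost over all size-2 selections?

35

Open {B, C}.
  #1→C 3, #2→C 9, #3→C 4, #4→C 9, #5→C 6, #6→C 3, #7→B 1  ⇒ total 35.
Compare {A, C}: total 41.
Compare {A, B}: total 57.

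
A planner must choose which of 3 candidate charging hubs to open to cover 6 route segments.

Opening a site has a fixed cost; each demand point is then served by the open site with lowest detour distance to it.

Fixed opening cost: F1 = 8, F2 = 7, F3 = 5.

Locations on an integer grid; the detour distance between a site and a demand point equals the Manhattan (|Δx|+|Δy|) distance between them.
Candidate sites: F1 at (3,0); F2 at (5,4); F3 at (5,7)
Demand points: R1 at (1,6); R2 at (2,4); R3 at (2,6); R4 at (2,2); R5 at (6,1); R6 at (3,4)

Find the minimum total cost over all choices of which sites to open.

32

Open {F2}: assign each demand point to its cheapest open site.
  R1→F2 6, R2→F2 3, R3→F2 5, R4→F2 5, R5→F2 4, R6→F2 2
  detour distance 25, fixed 7 → total 32.
Compare {F2, F3}: detour distance 23 + fixed 12 = 35.
Compare {F1, F2}: detour distance 23 + fixed 15 = 38.
Compare {F1, F3}: detour distance 25 + fixed 13 = 38.
All other subsets cost ≥ 35. Minimum total cost: 32.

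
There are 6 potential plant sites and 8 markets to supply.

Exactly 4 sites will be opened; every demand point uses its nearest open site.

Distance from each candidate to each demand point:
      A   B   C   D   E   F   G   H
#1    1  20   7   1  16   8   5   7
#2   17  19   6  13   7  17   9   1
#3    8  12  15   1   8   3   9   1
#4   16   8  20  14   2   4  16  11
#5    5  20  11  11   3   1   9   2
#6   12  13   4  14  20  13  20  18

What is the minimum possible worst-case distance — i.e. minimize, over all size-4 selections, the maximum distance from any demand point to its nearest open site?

8

Open {#1, #2, #3, #4}.
  Farthest demand point is B at distance 8 (to #4); all others are ≤ 8.
With {#1, #2, #4, #5} the worst case is 8.
With {#1, #2, #4, #6} the worst case is 8.
No size-4 selection achieves below 8.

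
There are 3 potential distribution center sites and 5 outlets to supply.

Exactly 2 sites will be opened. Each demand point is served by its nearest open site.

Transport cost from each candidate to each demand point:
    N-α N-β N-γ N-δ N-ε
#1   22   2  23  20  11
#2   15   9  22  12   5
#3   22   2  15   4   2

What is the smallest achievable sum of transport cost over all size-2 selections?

Open {#2, #3}.
  N-α→#2 15, N-β→#3 2, N-γ→#3 15, N-δ→#3 4, N-ε→#3 2  ⇒ total 38.
Compare {#1, #3}: total 45.
Compare {#1, #2}: total 56.

38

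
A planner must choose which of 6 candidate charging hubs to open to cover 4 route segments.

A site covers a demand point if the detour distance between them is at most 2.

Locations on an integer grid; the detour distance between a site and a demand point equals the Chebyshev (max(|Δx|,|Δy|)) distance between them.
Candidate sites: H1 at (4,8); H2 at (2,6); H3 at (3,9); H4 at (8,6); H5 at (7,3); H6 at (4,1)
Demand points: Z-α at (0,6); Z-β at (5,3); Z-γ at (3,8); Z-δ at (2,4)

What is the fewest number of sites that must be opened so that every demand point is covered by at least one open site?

2

Coverage sets (demand points within 2 of each site):
  H1: {Z-γ}
  H2: {Z-α, Z-γ, Z-δ}
  H3: {Z-γ}
  H4: {}
  H5: {Z-β}
  H6: {Z-β}
No single site covers all 4 demand points.
But {H2, H5} covers everything, so the minimum is 2.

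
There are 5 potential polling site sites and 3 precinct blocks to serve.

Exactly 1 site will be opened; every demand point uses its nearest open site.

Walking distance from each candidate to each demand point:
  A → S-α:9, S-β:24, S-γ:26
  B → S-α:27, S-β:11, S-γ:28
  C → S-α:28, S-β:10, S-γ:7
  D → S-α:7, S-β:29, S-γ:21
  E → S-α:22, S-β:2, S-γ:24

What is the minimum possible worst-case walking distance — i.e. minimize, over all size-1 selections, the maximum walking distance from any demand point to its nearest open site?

Open {E}.
  Farthest demand point is S-γ at walking distance 24 (to E); all others are ≤ 24.
With {A} the worst case is 26.
With {B} the worst case is 28.
No size-1 selection achieves below 24.

24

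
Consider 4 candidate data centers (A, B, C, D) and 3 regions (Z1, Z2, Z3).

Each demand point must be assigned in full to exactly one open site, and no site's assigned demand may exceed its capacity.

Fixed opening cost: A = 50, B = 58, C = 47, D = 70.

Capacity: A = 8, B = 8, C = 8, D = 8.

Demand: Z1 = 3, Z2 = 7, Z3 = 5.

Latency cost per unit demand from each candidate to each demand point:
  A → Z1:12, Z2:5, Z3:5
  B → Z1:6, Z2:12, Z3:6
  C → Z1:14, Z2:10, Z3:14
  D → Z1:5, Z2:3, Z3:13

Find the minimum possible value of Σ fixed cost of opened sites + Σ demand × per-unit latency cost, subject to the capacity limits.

191

Open {A, B}; cheapest assignment that respects the capacities:
  A (cap 8, load 7): Z2 — cost 7×5 = 35
  B (cap 8, load 8): Z1, Z3 — cost 3×6 + 5×6 = 48
  Shipping 83, fixed 108 → total 191.
  Any other capacity-feasible assignment to {A, B} ships for at least 83.
Compare {B, D}: its best feasible assignment gives total 197.
Compare {A, D}: its best feasible assignment gives total 202.
Every other set of open sites that can feasibly serve all demand totals ≥ 197 even under its best assignment. Minimum: 191.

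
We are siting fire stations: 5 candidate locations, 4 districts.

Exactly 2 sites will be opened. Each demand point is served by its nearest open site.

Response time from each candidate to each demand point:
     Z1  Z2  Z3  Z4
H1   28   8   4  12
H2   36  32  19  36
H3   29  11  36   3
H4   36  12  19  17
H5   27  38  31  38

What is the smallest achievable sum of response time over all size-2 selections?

43

Open {H1, H3}.
  Z1→H1 28, Z2→H1 8, Z3→H1 4, Z4→H3 3  ⇒ total 43.
Compare {H1, H5}: total 51.
Compare {H1, H2}: total 52.
No size-2 selection does better; minimum is 43.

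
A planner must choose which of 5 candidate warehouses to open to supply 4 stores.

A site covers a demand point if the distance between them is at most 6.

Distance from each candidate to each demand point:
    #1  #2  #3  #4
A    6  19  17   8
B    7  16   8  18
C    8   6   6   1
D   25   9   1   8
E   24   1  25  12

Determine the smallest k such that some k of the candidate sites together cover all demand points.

2

Coverage sets (demand points within 6 of each site):
  A: {#1}
  B: {}
  C: {#2, #3, #4}
  D: {#3}
  E: {#2}
No single site covers all 4 demand points.
But {A, C} covers everything, so the minimum is 2.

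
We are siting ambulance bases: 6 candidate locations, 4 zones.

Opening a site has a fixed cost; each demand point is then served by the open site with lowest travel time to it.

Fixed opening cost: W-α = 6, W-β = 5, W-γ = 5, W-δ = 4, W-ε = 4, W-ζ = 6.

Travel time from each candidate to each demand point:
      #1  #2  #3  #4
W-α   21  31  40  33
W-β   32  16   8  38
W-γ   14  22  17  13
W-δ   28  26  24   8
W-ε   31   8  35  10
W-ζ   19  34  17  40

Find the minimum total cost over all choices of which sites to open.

Open {W-β, W-γ, W-ε}: assign each demand point to its cheapest open site.
  #1→W-γ 14, #2→W-ε 8, #3→W-β 8, #4→W-ε 10
  travel time 40, fixed 14 → total 54.
Compare {W-β, W-γ, W-δ, W-ε}: travel time 38 + fixed 18 = 56.
Compare {W-γ, W-ε}: travel time 49 + fixed 9 = 58.
Compare {W-β, W-γ, W-δ}: travel time 46 + fixed 14 = 60.
All other subsets cost ≥ 56. Minimum total cost: 54.

54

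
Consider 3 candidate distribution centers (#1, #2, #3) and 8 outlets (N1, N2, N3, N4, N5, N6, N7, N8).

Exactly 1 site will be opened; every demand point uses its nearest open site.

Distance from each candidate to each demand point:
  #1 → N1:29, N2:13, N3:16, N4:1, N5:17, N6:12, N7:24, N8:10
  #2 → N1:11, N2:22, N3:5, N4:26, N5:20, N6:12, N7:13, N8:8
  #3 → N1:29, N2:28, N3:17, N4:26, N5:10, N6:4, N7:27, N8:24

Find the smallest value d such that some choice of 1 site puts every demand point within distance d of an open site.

Open {#2}.
  Farthest demand point is N4 at distance 26 (to #2); all others are ≤ 26.
With {#1} the worst case is 29.
With {#3} the worst case is 29.
No size-1 selection achieves below 26.

26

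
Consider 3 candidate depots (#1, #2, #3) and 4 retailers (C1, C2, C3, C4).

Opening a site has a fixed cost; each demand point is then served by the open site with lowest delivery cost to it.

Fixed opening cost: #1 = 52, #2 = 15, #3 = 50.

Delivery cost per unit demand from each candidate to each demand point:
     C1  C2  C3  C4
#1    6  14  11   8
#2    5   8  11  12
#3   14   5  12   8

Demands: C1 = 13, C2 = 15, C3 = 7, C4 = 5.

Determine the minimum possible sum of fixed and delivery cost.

322

Open {#2, #3}: assign each demand point to its cheapest open site.
  C1→#2 13×5=65, C2→#3 15×5=75, C3→#2 7×11=77, C4→#3 5×8=40
  delivery cost 257, fixed 65 → total 322.
Compare {#2}: delivery cost 322 + fixed 15 = 337.
Compare {#1, #2}: delivery cost 302 + fixed 67 = 369.
Compare {#1, #3}: delivery cost 270 + fixed 102 = 372.
All other subsets cost ≥ 337. Minimum total cost: 322.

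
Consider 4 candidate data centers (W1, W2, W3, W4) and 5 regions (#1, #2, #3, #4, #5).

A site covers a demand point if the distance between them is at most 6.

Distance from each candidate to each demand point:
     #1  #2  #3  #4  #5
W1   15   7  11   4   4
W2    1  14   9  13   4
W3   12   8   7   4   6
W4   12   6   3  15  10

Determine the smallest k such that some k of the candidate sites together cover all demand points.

3

Coverage sets (demand points within 6 of each site):
  W1: {#4, #5}
  W2: {#1, #5}
  W3: {#4, #5}
  W4: {#2, #3}
No 2 sites suffice: every size-2 union leaves at least one demand point uncovered.
But {W1, W2, W4} covers everything, so the minimum is 3.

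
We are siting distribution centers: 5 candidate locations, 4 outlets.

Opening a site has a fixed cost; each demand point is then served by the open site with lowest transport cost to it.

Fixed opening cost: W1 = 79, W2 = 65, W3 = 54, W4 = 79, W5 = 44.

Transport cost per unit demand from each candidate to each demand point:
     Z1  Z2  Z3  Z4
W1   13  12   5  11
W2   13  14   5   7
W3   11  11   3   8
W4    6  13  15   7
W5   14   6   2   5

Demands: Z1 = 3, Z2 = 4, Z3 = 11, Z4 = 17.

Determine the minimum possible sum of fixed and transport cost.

Open {W5}: assign each demand point to its cheapest open site.
  Z1→W5 3×14=42, Z2→W5 4×6=24, Z3→W5 11×2=22, Z4→W5 17×5=85
  transport cost 173, fixed 44 → total 217.
Compare {W3, W5}: transport cost 164 + fixed 98 = 262.
Compare {W4, W5}: transport cost 149 + fixed 123 = 272.
Compare {W2, W5}: transport cost 170 + fixed 109 = 279.
All other subsets cost ≥ 262. Minimum total cost: 217.

217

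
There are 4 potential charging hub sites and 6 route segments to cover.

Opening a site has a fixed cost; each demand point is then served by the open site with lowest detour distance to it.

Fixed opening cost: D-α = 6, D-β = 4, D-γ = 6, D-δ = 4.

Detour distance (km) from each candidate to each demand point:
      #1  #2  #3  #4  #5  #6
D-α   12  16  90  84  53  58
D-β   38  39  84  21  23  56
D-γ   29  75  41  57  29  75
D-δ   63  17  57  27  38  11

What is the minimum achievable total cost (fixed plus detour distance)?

Open {D-α, D-β, D-γ, D-δ}: assign each demand point to its cheapest open site.
  #1→D-α 12, #2→D-α 16, #3→D-γ 41, #4→D-β 21, #5→D-β 23, #6→D-δ 11
  detour distance 124, fixed 20 → total 144.
Compare {D-α, D-γ, D-δ}: detour distance 136 + fixed 16 = 152.
Compare {D-α, D-β, D-δ}: detour distance 140 + fixed 14 = 154.
Compare {D-β, D-γ, D-δ}: detour distance 142 + fixed 14 = 156.
All other subsets cost ≥ 152. Minimum total cost: 144.

144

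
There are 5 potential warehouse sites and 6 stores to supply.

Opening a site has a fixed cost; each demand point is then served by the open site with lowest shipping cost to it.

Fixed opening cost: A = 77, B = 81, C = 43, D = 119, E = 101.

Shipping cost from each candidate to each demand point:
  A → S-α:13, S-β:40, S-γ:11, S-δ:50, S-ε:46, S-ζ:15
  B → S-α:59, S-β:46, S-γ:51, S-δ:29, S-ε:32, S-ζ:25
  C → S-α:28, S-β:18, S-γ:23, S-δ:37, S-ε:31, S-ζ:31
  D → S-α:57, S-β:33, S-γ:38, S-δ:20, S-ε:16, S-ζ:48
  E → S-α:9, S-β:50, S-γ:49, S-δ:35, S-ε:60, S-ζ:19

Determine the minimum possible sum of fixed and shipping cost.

211

Open {C}: assign each demand point to its cheapest open site.
  S-α→C 28, S-β→C 18, S-γ→C 23, S-δ→C 37, S-ε→C 31, S-ζ→C 31
  shipping cost 168, fixed 43 → total 211.
Compare {A, C}: shipping cost 125 + fixed 120 = 245.
Compare {A}: shipping cost 175 + fixed 77 = 252.
Compare {B, C}: shipping cost 154 + fixed 124 = 278.
All other subsets cost ≥ 245. Minimum total cost: 211.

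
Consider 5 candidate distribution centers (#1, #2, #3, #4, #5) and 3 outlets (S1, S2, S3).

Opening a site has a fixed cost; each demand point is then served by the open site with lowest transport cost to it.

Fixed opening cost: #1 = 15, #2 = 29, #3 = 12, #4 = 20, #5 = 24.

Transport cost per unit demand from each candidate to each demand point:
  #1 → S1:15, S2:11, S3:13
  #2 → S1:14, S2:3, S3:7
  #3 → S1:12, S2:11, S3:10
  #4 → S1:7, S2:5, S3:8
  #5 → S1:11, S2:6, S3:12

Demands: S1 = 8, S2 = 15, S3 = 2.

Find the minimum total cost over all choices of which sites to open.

164

Open {#2, #4}: assign each demand point to its cheapest open site.
  S1→#4 8×7=56, S2→#2 15×3=45, S3→#2 2×7=14
  transport cost 115, fixed 49 → total 164.
Compare {#4}: transport cost 147 + fixed 20 = 167.
Compare {#2, #3, #4}: transport cost 115 + fixed 61 = 176.
Compare {#3, #4}: transport cost 147 + fixed 32 = 179.
All other subsets cost ≥ 167. Minimum total cost: 164.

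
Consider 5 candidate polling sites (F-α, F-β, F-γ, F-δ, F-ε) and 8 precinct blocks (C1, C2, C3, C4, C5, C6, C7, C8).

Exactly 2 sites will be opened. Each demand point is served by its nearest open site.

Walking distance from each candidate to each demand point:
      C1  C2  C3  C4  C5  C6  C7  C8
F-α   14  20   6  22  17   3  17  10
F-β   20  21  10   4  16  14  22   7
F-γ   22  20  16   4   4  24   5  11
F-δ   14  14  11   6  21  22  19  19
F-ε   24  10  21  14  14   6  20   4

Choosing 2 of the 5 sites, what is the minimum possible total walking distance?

Open {F-α, F-γ}.
  C1→F-α 14, C2→F-α 20, C3→F-α 6, C4→F-γ 4, C5→F-γ 4, C6→F-α 3, C7→F-γ 5, C8→F-α 10  ⇒ total 66.
Compare {F-γ, F-ε}: total 71.
Compare {F-α, F-ε}: total 82.
No size-2 selection does better; minimum is 66.

66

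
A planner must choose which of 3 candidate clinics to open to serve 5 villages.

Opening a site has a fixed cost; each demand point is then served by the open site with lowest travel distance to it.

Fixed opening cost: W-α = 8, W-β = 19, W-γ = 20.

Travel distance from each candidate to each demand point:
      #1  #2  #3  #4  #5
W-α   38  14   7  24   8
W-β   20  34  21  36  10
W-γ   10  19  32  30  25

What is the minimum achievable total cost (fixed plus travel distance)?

91

Open {W-α, W-γ}: assign each demand point to its cheapest open site.
  #1→W-γ 10, #2→W-α 14, #3→W-α 7, #4→W-α 24, #5→W-α 8
  travel distance 63, fixed 28 → total 91.
Compare {W-α}: travel distance 91 + fixed 8 = 99.
Compare {W-α, W-β}: travel distance 73 + fixed 27 = 100.
Compare {W-α, W-β, W-γ}: travel distance 63 + fixed 47 = 110.
All other subsets cost ≥ 99. Minimum total cost: 91.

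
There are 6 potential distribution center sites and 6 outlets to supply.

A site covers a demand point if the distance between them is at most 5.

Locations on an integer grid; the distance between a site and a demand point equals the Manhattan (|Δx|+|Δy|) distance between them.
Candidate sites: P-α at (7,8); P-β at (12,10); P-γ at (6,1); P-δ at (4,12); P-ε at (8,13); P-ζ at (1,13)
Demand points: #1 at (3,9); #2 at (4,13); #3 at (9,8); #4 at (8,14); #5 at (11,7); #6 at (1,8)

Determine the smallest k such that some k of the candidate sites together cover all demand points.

Coverage sets (demand points within 5 of each site):
  P-α: {#1, #3, #5}
  P-β: {#3, #5}
  P-γ: {}
  P-δ: {#1, #2}
  P-ε: {#2, #4}
  P-ζ: {#2, #6}
No 2 sites suffice: every size-2 union leaves at least one demand point uncovered.
But {P-α, P-ε, P-ζ} covers everything, so the minimum is 3.

3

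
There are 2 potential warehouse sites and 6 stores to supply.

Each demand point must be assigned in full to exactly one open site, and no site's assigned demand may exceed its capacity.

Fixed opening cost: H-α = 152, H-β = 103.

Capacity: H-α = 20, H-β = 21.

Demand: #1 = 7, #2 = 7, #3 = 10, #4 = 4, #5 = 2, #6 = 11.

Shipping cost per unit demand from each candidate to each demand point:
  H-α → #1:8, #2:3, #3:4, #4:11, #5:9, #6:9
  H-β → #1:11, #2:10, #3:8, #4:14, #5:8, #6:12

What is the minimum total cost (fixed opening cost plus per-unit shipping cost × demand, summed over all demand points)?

Open {H-α, H-β}; cheapest assignment that respects the capacities:
  H-α (cap 20, load 20): #2, #5, #6 — cost 7×3 + 2×9 + 11×9 = 138
  H-β (cap 21, load 21): #1, #3, #4 — cost 7×11 + 10×8 + 4×14 = 213
  Shipping 351, fixed 255 → total 606.
  Any other capacity-feasible assignment to {H-α, H-β} ships for at least 351.
Total demand is 41 and no other set of sites has combined capacity ≥ 41, so {H-α, H-β} is the only feasible choice of open sites. Minimum: 606.

606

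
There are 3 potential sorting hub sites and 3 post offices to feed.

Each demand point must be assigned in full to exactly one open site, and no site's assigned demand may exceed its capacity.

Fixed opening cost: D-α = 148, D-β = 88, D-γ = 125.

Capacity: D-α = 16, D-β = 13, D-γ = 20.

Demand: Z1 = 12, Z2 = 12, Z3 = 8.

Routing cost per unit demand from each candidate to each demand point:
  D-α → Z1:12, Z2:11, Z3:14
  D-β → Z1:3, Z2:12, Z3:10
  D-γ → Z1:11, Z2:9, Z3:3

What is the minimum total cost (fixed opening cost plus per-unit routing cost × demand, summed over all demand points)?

381

Open {D-β, D-γ}; cheapest assignment that respects the capacities:
  D-β (cap 13, load 12): Z1 — cost 12×3 = 36
  D-γ (cap 20, load 20): Z2, Z3 — cost 12×9 + 8×3 = 132
  Shipping 168, fixed 213 → total 381.
  Any other capacity-feasible assignment to {D-β, D-γ} ships for at least 168.
Compare {D-α, D-β, D-γ}: its best feasible assignment gives total 529.
Compare {D-α, D-γ}: its best feasible assignment gives total 549.
Every other set of open sites that can feasibly serve all demand totals ≥ 529 even under its best assignment. Minimum: 381.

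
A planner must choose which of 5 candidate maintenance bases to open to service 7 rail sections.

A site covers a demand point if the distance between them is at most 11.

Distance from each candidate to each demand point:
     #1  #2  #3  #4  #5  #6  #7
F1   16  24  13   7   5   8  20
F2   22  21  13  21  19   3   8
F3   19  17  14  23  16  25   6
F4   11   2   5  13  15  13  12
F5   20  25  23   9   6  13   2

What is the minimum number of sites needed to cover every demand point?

3

Coverage sets (demand points within 11 of each site):
  F1: {#4, #5, #6}
  F2: {#6, #7}
  F3: {#7}
  F4: {#1, #2, #3}
  F5: {#4, #5, #7}
No 2 sites suffice: every size-2 union leaves at least one demand point uncovered.
But {F1, F2, F4} covers everything, so the minimum is 3.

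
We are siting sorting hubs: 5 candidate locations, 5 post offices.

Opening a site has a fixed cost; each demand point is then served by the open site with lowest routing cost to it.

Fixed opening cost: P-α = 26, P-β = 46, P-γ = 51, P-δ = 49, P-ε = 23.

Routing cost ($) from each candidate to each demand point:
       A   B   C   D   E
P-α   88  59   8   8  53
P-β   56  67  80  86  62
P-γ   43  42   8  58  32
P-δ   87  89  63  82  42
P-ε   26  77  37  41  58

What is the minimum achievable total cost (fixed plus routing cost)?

203

Open {P-α, P-ε}: assign each demand point to its cheapest open site.
  A→P-ε 26, B→P-α 59, C→P-α 8, D→P-α 8, E→P-α 53
  routing cost 154, fixed 49 → total 203.
Compare {P-α, P-γ}: routing cost 133 + fixed 77 = 210.
Compare {P-α, P-γ, P-ε}: routing cost 116 + fixed 100 = 216.
Compare {P-γ, P-ε}: routing cost 149 + fixed 74 = 223.
All other subsets cost ≥ 210. Minimum total cost: 203.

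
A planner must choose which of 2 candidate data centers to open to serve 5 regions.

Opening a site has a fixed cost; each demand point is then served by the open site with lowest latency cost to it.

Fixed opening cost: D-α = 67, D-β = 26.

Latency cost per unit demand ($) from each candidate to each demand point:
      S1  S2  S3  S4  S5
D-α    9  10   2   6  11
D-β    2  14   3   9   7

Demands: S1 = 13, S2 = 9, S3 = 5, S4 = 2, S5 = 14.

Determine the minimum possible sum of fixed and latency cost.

Open {D-β}: assign each demand point to its cheapest open site.
  S1→D-β 13×2=26, S2→D-β 9×14=126, S3→D-β 5×3=15, S4→D-β 2×9=18, S5→D-β 14×7=98
  latency cost 283, fixed 26 → total 309.
Compare {D-α, D-β}: latency cost 236 + fixed 93 = 329.
Compare {D-α}: latency cost 383 + fixed 67 = 450.

309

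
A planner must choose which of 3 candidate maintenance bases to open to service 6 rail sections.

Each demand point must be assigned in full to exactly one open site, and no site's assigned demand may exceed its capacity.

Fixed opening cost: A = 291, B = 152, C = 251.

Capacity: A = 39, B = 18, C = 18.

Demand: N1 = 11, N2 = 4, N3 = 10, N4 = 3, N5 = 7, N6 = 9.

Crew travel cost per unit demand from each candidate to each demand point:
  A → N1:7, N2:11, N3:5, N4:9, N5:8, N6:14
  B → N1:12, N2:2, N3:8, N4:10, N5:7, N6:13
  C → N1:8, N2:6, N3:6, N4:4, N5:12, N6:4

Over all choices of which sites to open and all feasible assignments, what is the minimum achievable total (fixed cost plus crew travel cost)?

778

Open {A, B}; cheapest assignment that respects the capacities:
  A (cap 39, load 31): N1, N3, N4, N5 — cost 11×7 + 10×5 + 3×9 + 7×8 = 210
  B (cap 18, load 13): N2, N6 — cost 4×2 + 9×13 = 125
  Shipping 335, fixed 443 → total 778.
  Any other capacity-feasible assignment to {A, B} ships for at least 335.
Compare {A, C}: its best feasible assignment gives total 797.
Compare {A, B, C}: its best feasible assignment gives total 926.
Every other set of open sites that can feasibly serve all demand totals ≥ 797 even under its best assignment. Minimum: 778.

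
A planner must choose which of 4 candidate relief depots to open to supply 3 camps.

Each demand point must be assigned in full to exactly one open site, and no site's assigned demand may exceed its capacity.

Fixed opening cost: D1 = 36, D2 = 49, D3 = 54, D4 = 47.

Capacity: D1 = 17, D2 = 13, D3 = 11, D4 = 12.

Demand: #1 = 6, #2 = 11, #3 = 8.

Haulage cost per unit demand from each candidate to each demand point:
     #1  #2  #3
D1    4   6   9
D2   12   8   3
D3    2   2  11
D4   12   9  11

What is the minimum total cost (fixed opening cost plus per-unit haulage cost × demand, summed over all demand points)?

199

Open {D1, D2}; cheapest assignment that respects the capacities:
  D1 (cap 17, load 17): #1, #2 — cost 6×4 + 11×6 = 90
  D2 (cap 13, load 8): #3 — cost 8×3 = 24
  Shipping 114, fixed 85 → total 199.
  Any other capacity-feasible assignment to {D1, D2} ships for at least 114.
Compare {D1, D3}: its best feasible assignment gives total 208.
Compare {D1, D2, D3}: its best feasible assignment gives total 209.
Every other set of open sites that can feasibly serve all demand totals ≥ 208 even under its best assignment. Minimum: 199.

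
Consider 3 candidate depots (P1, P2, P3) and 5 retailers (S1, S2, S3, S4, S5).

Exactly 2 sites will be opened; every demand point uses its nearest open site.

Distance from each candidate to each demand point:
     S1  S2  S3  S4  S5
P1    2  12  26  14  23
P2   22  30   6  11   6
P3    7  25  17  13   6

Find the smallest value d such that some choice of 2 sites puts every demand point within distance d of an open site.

Open {P1, P2}.
  Farthest demand point is S2 at distance 12 (to P1); all others are ≤ 12.
With {P1, P3} the worst case is 17.
With {P2, P3} the worst case is 25.
No size-2 selection achieves below 12.

12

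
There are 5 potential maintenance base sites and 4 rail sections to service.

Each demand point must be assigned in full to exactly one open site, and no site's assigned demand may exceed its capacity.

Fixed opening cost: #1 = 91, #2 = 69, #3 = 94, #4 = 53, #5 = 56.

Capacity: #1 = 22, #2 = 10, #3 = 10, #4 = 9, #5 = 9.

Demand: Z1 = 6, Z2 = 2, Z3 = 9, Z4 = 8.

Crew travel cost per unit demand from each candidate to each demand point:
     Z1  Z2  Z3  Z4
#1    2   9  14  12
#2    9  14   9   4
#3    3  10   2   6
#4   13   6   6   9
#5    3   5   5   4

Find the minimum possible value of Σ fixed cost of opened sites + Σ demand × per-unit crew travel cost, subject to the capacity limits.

292

Open {#2, #4, #5}; cheapest assignment that respects the capacities:
  #2 (cap 10, load 8): Z4 — cost 8×4 = 32
  #4 (cap 9, load 9): Z3 — cost 9×6 = 54
  #5 (cap 9, load 8): Z1, Z2 — cost 6×3 + 2×5 = 28
  Shipping 114, fixed 178 → total 292.
  Any other capacity-feasible assignment to {#2, #4, #5} ships for at least 114.
Compare {#2, #3, #5}: its best feasible assignment gives total 297.
Compare {#1, #4, #5}: its best feasible assignment gives total 316.
Every other set of open sites that can feasibly serve all demand totals ≥ 297 even under its best assignment. Minimum: 292.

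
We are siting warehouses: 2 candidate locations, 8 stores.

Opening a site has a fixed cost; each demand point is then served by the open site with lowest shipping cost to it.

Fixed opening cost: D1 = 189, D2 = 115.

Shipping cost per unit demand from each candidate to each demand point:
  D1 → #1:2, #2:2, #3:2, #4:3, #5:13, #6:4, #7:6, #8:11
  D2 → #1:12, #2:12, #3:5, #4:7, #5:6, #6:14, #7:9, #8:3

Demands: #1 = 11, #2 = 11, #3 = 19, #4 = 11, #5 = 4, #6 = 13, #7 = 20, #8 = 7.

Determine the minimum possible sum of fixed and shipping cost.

605

Open {D1}: assign each demand point to its cheapest open site.
  #1→D1 11×2=22, #2→D1 11×2=22, #3→D1 19×2=38, #4→D1 11×3=33, #5→D1 4×13=52, #6→D1 13×4=52, #7→D1 20×6=120, #8→D1 7×11=77
  shipping cost 416, fixed 189 → total 605.
Compare {D1, D2}: shipping cost 332 + fixed 304 = 636.
Compare {D2}: shipping cost 843 + fixed 115 = 958.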